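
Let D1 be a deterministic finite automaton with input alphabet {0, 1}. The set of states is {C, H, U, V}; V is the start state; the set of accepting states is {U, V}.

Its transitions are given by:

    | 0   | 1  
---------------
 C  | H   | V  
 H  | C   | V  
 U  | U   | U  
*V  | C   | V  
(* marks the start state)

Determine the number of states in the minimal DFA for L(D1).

2

Reachable states from the start: {C,H,V}. Unreachable: {U} — drop them.
P0 = {V} | {C,H}.
No further refinement is possible. Final partition (2 blocks): {V} | {C,H}.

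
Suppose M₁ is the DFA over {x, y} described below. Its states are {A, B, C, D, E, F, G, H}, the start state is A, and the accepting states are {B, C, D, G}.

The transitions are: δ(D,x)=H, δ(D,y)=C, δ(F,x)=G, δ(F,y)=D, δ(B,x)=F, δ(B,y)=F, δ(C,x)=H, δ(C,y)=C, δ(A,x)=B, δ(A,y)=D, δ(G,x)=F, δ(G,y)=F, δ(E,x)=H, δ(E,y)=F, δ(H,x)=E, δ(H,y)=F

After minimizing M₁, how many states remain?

Start with accepting vs non-accepting: {B,C,D,G} | {A,E,F,H}.
Split {B,C,D,G} by δ(·,y) → {B,G} and {C,D}.
On input x, block {A,E,F,H} splits into {A,F} and {E,H}.
No further refinement is possible. Final partition (4 blocks): {B,G} | {A,F} | {C,D} | {E,H}.

4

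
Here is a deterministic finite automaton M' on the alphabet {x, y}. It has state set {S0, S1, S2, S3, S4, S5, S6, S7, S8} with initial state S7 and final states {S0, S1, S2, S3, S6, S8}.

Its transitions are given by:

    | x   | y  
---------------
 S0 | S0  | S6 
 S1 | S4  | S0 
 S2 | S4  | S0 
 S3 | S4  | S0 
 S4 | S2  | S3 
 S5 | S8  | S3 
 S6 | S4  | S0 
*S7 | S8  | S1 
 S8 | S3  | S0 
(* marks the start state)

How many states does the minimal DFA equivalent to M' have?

5

First remove the unreachable states {S5}; 8 states remain.
Start with accepting vs non-accepting: {S0,S1,S2,S3,S6,S8} | {S4,S7}.
Refine {S0,S1,S2,S3,S6,S8} on symbol x: members go to different blocks, giving {S1,S2,S3,S6} and {S0,S8}.
Refine {S4,S7} on symbol x: members go to different blocks, giving {S4} and {S7}.
Split {S0,S8} by δ(·,x) → {S0} and {S8}.
No further refinement is possible. Final partition (5 blocks): {S1,S2,S3,S6} | {S4} | {S0} | {S7} | {S8}.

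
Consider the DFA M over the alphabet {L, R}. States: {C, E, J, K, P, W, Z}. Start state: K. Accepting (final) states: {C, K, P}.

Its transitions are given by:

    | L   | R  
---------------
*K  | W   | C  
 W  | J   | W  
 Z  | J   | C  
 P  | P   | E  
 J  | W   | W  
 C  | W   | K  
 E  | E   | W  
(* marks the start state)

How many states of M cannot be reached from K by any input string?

3

Starting at K and following transitions, the reachable set is {C, J, K, W}. That leaves E, P, Z unreachable — 3 in total.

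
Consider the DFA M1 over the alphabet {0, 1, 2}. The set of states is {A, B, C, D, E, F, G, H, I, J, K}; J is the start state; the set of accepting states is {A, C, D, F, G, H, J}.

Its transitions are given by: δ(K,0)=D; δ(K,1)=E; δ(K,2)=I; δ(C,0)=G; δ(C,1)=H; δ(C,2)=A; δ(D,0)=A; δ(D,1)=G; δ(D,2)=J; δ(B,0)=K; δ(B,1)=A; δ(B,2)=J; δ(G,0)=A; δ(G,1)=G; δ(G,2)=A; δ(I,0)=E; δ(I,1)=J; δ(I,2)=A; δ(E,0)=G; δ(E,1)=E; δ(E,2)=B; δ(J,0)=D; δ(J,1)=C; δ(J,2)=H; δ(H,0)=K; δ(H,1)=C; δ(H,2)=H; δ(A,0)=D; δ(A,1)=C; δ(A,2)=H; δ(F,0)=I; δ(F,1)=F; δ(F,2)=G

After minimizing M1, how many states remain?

6

Reachable states from the start: {A,B,C,D,E,G,H,I,J,K}. Unreachable: {F} — drop them.
Start with accepting vs non-accepting: {A,C,D,G,H,J} | {B,E,I,K}.
On input 0, block {A,C,D,G,H,J} splits into {A,C,D,G,J} and {H}.
Split {A,C,D,G,J} by δ(·,1) → {A,D,G,J} and {C}.
Split {A,D,G,J} by δ(·,1) → {A,J} and {D,G}.
On input 0, block {B,E,I,K} splits into {B,I} and {E,K}.
Stable partition: {A,J} | {B,I} | {H} | {C} | {D,G} | {E,K} — 6 equivalence classes.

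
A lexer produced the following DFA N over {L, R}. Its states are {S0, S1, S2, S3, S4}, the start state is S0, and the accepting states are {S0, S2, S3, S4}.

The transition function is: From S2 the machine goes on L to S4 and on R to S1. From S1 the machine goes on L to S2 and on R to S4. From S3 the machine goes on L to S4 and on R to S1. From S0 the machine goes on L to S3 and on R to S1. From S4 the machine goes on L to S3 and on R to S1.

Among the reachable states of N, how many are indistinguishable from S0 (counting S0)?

4

Initial partition by acceptance: {S0,S2,S3,S4} | {S1}.
The partition is now stable with 2 blocks: {S0,S2,S3,S4} | {S1}.
State S0 belongs to the block {S0,S2,S3,S4}, which has 4 states.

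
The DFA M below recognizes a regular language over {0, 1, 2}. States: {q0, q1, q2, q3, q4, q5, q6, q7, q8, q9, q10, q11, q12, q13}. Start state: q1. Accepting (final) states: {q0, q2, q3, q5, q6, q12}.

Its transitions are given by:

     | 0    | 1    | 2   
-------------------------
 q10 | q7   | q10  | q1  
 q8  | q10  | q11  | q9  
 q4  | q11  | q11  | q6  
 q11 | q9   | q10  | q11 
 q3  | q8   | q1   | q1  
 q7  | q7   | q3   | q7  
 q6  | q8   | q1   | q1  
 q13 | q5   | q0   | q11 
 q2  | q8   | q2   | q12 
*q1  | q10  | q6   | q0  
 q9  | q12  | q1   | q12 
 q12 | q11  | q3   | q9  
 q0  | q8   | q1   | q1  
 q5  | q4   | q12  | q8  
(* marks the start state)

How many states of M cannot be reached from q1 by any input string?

4

No path from q1 leads to q2, q4, q5, q13; the other 10 states are all reachable.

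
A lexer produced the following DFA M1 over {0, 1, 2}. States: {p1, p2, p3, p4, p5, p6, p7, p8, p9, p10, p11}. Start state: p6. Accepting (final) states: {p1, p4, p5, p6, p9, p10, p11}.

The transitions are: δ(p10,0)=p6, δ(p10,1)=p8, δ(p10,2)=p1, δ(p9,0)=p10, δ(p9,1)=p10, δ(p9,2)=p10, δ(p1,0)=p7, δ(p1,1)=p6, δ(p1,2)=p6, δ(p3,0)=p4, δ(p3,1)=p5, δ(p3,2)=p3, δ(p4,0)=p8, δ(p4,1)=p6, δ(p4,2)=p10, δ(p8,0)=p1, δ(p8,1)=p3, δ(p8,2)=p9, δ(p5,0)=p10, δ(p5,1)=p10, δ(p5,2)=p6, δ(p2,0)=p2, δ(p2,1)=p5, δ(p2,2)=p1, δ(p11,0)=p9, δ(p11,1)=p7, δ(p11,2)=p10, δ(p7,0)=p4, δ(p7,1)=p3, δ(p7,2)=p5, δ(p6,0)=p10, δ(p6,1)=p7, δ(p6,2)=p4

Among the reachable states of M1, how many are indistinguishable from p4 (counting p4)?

2

States {p2,p11} cannot be reached from the start state, so discard them.
Initial partition by acceptance: {p1,p4,p5,p6,p9,p10} | {p3,p7,p8}.
Refine {p1,p4,p5,p6,p9,p10} on symbol 0: members go to different blocks, giving {p5,p6,p9,p10} and {p1,p4}.
Split {p5,p6,p9,p10} by δ(·,1) → {p5,p9} and {p6,p10}.
Split {p3,p7,p8} by δ(·,1) → {p7,p8} and {p3}.
The partition is now stable with 5 blocks: {p5,p9} | {p7,p8} | {p1,p4} | {p6,p10} | {p3}.
The equivalence class containing p4 is {p1,p4}, of size 2.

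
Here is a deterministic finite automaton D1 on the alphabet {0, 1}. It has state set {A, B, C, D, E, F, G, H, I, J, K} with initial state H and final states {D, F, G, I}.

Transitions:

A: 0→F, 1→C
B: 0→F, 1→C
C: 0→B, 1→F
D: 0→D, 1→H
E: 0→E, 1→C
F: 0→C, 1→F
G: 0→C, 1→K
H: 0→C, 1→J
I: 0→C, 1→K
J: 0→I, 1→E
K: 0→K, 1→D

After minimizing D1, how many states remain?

First remove the unreachable states {A,G}; 9 states remain.
P0 = {D,F,I} | {B,C,E,H,J,K}.
On input 0, block {D,F,I} splits into {F,I} and {D}.
Refine {F,I} on symbol 1: members go to different blocks, giving {F} and {I}.
Split {B,C,E,H,J,K} by δ(·,0) → {C,E,H,K} and {B} and {J}.
On input 0, block {C,E,H,K} splits into {E,H,K} and {C}.
On input 0, block {E,H,K} splits into {E,K} and {H}.
Split {E,K} by δ(·,1) → {E} and {K}.
Stable partition: {F} | {E} | {D} | {I} | {B} | {J} | {C} | {H} | {K} — 9 equivalence classes.

9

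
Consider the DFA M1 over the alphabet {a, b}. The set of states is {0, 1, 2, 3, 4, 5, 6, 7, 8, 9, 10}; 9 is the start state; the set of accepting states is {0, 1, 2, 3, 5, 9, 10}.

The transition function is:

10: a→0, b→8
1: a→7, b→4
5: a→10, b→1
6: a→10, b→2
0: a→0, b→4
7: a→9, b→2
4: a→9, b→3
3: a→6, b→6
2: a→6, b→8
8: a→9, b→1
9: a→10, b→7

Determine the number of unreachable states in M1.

No path from 9 leads to 5; the other 10 states are all reachable.

1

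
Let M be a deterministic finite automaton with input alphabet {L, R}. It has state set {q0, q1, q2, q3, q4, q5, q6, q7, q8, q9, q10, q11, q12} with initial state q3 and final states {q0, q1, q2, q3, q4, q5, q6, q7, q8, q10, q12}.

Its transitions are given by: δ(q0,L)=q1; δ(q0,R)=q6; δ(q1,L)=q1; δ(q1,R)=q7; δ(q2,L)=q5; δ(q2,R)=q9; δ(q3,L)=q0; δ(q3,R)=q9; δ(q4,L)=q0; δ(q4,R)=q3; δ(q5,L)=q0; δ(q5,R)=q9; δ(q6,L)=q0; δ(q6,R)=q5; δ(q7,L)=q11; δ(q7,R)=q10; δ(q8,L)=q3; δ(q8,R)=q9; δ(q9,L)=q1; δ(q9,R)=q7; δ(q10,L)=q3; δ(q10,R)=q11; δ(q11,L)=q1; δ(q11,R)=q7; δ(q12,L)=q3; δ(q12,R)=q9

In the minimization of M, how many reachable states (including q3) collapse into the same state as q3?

Reachable states from the start: {q0,q1,q3,q5,q6,q7,q9,q10,q11}. Unreachable: {q2,q4,q8,q12} — drop them.
Initial partition by acceptance: {q0,q1,q3,q5,q6,q7,q10} | {q9,q11}.
On input L, block {q0,q1,q3,q5,q6,q7,q10} splits into {q0,q1,q3,q5,q6,q10} and {q7}.
Split {q0,q1,q3,q5,q6,q10} by δ(·,R) → {q3,q5,q10} and {q0,q6} and {q1}.
Split {q3,q5,q10} by δ(·,L) → {q3,q5} and {q10}.
Refine {q0,q6} on symbol L: members go to different blocks, giving {q0} and {q6}.
No further refinement is possible. Final partition (7 blocks): {q3,q5} | {q9,q11} | {q7} | {q0} | {q1} | {q10} | {q6}.
State q3 belongs to the block {q3,q5}, which has 2 states.

2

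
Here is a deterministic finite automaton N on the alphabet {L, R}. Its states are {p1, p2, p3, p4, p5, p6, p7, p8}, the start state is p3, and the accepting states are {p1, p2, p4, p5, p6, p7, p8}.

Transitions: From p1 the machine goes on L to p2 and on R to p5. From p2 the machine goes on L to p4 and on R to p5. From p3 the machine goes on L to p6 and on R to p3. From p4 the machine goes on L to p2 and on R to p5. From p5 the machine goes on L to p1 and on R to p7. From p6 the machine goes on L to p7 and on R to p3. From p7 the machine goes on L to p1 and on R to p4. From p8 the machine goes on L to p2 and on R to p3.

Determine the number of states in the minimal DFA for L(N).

3

Reachable states from the start: {p1,p2,p3,p4,p5,p6,p7}. Unreachable: {p8} — drop them.
Start with accepting vs non-accepting: {p1,p2,p4,p5,p6,p7} | {p3}.
Refine {p1,p2,p4,p5,p6,p7} on symbol R: members go to different blocks, giving {p1,p2,p4,p5,p7} and {p6}.
No further refinement is possible. Final partition (3 blocks): {p1,p2,p4,p5,p7} | {p3} | {p6}.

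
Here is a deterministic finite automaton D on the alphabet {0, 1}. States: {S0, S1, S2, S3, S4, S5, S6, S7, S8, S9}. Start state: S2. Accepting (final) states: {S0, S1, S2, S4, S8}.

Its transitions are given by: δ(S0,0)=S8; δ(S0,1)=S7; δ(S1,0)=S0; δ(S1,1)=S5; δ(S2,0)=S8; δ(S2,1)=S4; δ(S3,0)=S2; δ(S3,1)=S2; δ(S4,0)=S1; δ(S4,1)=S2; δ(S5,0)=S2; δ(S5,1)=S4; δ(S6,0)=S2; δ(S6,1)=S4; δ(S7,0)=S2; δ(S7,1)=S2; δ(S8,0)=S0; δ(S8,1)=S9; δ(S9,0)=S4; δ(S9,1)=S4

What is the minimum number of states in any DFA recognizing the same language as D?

First remove the unreachable states {S3,S6}; 8 states remain.
P0 = {S0,S1,S2,S4,S8} | {S5,S7,S9}.
On input 1, block {S0,S1,S2,S4,S8} splits into {S0,S1,S8} and {S2,S4}.
The partition is now stable with 3 blocks: {S0,S1,S8} | {S5,S7,S9} | {S2,S4}.

3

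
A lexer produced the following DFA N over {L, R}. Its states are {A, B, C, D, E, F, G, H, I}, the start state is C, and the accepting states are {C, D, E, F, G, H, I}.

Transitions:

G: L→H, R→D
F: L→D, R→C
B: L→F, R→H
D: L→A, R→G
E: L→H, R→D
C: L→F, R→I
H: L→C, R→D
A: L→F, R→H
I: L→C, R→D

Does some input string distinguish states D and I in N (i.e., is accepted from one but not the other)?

First remove the unreachable states {B,E}; 7 states remain.
P0 = {C,D,F,G,H,I} | {A}.
Split {C,D,F,G,H,I} by δ(·,L) → {C,F,G,H,I} and {D}.
Refine {C,F,G,H,I} on symbol L: members go to different blocks, giving {C,G,H,I} and {F}.
On input L, block {C,G,H,I} splits into {G,H,I} and {C}.
Split {G,H,I} by δ(·,L) → {H,I} and {G}.
The partition is now stable with 6 blocks: {H,I} | {A} | {D} | {F} | {C} | {G}.
D and I end up in different blocks, so they are distinguishable. For instance, the string 'L' is accepted from only I.

Yes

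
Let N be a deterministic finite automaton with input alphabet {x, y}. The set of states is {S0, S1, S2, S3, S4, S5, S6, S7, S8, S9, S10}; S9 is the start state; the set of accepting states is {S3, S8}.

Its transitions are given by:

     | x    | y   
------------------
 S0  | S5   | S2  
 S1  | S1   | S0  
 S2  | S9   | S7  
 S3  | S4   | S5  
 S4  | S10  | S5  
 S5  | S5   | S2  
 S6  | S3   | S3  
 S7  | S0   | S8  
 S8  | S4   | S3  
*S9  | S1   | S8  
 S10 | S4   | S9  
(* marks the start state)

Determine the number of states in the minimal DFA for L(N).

States {S6} cannot be reached from the start state, so discard them.
P0 = {S3,S8} | {S0,S1,S2,S4,S5,S7,S9,S10}.
Refine {S3,S8} on symbol y: members go to different blocks, giving {S3} and {S8}.
Split {S0,S1,S2,S4,S5,S7,S9,S10} by δ(·,y) → {S0,S1,S2,S4,S5,S10} and {S7,S9}.
Refine {S0,S1,S2,S4,S5,S10} on symbol x: members go to different blocks, giving {S0,S1,S4,S5,S10} and {S2}.
Refine {S0,S1,S4,S5,S10} on symbol y: members go to different blocks, giving {S0,S5} and {S1,S4} and {S10}.
On input x, block {S7,S9} splits into {S7} and {S9}.
On input x, block {S1,S4} splits into {S1} and {S4}.
Stable partition: {S3} | {S0,S5} | {S8} | {S7} | {S2} | {S1} | {S10} | {S9} | {S4} — 9 equivalence classes.

9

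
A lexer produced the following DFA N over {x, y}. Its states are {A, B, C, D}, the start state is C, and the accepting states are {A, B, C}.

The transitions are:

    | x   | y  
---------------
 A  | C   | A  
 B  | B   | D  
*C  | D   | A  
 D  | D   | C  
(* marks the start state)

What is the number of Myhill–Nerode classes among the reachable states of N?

Reachable states from the start: {A,C,D}. Unreachable: {B} — drop them.
P0 = {A,C} | {D}.
On input x, block {A,C} splits into {A} and {C}.
No further refinement is possible. Final partition (3 blocks): {A} | {D} | {C}.

3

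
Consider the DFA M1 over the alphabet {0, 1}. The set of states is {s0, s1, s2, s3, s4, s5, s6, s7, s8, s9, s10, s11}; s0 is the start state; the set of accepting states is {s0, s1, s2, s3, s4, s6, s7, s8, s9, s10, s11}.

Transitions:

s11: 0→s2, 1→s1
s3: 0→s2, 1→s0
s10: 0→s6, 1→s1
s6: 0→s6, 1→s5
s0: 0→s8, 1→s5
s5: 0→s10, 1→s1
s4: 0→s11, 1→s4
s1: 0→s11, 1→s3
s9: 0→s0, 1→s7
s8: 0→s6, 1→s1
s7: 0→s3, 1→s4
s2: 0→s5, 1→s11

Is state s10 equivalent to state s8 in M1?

Yes

Reachable states from the start: {s0,s1,s2,s3,s5,s6,s8,s10,s11}. Unreachable: {s4,s7,s9} — drop them.
P0 = {s0,s1,s2,s3,s6,s8,s10,s11} | {s5}.
On input 0, block {s0,s1,s2,s3,s6,s8,s10,s11} splits into {s0,s1,s3,s6,s8,s10,s11} and {s2}.
On input 0, block {s0,s1,s3,s6,s8,s10,s11} splits into {s0,s1,s6,s8,s10} and {s3,s11}.
Refine {s0,s1,s6,s8,s10} on symbol 0: members go to different blocks, giving {s0,s6,s8,s10} and {s1}.
On input 1, block {s0,s6,s8,s10} splits into {s0,s6} and {s8,s10}.
Refine {s0,s6} on symbol 0: members go to different blocks, giving {s0} and {s6}.
On input 1, block {s3,s11} splits into {s3} and {s11}.
No further refinement is possible. Final partition (8 blocks): {s0} | {s5} | {s2} | {s3} | {s1} | {s8,s10} | {s6} | {s11}.
s10 and s8 lie in the same block of the stable partition, so they are equivalent — no string distinguishes them.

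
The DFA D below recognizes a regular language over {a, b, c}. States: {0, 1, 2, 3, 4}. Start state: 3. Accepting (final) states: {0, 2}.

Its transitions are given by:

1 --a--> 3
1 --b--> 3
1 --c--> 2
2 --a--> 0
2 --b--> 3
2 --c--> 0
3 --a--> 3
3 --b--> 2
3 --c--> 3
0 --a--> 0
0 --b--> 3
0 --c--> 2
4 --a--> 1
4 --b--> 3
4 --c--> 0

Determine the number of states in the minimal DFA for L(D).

2

Reachable states from the start: {0,2,3}. Unreachable: {1,4} — drop them.
P0 = {0,2} | {3}.
No further refinement is possible. Final partition (2 blocks): {0,2} | {3}.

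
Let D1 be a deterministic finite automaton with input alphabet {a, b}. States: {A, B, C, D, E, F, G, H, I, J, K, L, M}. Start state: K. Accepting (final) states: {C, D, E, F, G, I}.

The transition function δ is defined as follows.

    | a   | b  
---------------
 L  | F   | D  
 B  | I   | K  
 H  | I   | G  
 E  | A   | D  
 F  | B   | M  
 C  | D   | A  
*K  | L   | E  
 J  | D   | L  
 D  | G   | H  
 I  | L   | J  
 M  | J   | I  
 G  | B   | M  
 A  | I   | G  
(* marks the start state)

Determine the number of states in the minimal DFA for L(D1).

First remove the unreachable states {C}; 12 states remain.
Start with accepting vs non-accepting: {D,E,F,G,I} | {A,B,H,J,K,L,M}.
Split {D,E,F,G,I} by δ(·,a) → {E,F,G,I} and {D}.
Split {E,F,G,I} by δ(·,b) → {F,G,I} and {E}.
Split {A,B,H,J,K,L,M} by δ(·,a) → {A,B,H,L} and {K,M} and {J}.
On input b, block {F,G,I} splits into {F,G} and {I}.
Refine {A,B,H,L} on symbol a: members go to different blocks, giving {A,B,H} and {L}.
Refine {A,B,H} on symbol b: members go to different blocks, giving {A,H} and {B}.
On input a, block {K,M} splits into {K} and {M}.
The partition is now stable with 10 blocks: {F,G} | {A,H} | {D} | {E} | {K} | {J} | {I} | {L} | {B} | {M}.

10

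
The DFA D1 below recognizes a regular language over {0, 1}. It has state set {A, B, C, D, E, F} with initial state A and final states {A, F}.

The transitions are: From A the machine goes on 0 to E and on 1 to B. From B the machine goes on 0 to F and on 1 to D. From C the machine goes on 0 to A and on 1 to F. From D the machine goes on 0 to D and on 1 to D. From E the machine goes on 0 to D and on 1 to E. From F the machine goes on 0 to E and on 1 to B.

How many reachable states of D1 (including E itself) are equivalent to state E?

2

Reachable states from the start: {A,B,D,E,F}. Unreachable: {C} — drop them.
P0 = {A,F} | {B,D,E}.
On input 0, block {B,D,E} splits into {D,E} and {B}.
No further refinement is possible. Final partition (3 blocks): {A,F} | {D,E} | {B}.
State E belongs to the block {D,E}, which has 2 states.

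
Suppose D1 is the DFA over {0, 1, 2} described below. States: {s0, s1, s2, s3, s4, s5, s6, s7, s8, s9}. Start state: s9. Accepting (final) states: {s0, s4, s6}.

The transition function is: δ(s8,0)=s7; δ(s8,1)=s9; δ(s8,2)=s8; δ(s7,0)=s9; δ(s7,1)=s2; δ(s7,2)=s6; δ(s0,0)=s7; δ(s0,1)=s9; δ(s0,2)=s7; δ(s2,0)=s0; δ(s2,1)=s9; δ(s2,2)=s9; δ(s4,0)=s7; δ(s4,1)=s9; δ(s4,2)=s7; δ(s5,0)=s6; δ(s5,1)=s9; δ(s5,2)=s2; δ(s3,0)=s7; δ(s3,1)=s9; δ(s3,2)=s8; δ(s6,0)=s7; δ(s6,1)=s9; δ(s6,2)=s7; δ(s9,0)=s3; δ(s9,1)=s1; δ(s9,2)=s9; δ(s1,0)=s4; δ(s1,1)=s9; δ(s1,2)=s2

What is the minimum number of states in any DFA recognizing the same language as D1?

Reachable states from the start: {s0,s1,s2,s3,s4,s6,s7,s8,s9}. Unreachable: {s5} — drop them.
P0 = {s0,s4,s6} | {s1,s2,s3,s7,s8,s9}.
On input 0, block {s1,s2,s3,s7,s8,s9} splits into {s3,s7,s8,s9} and {s1,s2}.
Refine {s3,s7,s8,s9} on symbol 1: members go to different blocks, giving {s3,s8} and {s7,s9}.
On input 2, block {s1,s2} splits into {s1} and {s2}.
Refine {s7,s9} on symbol 0: members go to different blocks, giving {s7} and {s9}.
No further refinement is possible. Final partition (6 blocks): {s0,s4,s6} | {s3,s8} | {s1} | {s7} | {s2} | {s9}.

6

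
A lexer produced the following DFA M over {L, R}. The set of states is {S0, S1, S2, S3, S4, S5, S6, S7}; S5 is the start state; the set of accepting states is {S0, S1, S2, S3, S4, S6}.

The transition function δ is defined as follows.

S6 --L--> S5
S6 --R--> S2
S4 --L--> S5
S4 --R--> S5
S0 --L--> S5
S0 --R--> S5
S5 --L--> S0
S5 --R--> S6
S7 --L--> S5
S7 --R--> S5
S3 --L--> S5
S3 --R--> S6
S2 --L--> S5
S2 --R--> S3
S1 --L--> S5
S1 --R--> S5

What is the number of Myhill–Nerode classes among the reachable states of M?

Reachable states from the start: {S0,S2,S3,S5,S6}. Unreachable: {S1,S4,S7} — drop them.
Start with accepting vs non-accepting: {S0,S2,S3,S6} | {S5}.
Split {S0,S2,S3,S6} by δ(·,R) → {S2,S3,S6} and {S0}.
Stable partition: {S2,S3,S6} | {S5} | {S0} — 3 equivalence classes.

3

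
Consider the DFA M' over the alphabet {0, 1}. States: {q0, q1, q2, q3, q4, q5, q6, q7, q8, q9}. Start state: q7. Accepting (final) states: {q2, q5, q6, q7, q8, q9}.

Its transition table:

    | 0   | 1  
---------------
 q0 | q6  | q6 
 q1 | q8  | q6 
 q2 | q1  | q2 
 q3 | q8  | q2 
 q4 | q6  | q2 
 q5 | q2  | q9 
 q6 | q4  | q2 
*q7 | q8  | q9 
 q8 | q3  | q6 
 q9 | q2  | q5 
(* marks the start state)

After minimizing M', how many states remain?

3

First remove the unreachable states {q0}; 9 states remain.
Start with accepting vs non-accepting: {q2,q5,q6,q7,q8,q9} | {q1,q3,q4}.
Split {q2,q5,q6,q7,q8,q9} by δ(·,0) → {q2,q6,q8} and {q5,q7,q9}.
Stable partition: {q2,q6,q8} | {q1,q3,q4} | {q5,q7,q9} — 3 equivalence classes.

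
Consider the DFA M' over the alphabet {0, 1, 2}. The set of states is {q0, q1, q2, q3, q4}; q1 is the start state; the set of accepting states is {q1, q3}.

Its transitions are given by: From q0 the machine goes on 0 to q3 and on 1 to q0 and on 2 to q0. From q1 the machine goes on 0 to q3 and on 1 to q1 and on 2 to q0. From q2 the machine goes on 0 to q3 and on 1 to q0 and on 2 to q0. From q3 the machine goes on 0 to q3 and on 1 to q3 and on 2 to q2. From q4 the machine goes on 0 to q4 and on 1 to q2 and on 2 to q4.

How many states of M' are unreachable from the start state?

1

BFS from q1 reaches {q0, q1, q2, q3}; the 1 state(s) q4 are never visited.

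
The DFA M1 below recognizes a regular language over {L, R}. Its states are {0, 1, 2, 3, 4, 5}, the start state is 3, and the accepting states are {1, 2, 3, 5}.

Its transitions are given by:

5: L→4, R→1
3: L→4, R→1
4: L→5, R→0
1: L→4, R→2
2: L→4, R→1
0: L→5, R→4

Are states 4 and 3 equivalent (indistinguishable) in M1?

All states are reachable from the start state.
Start with accepting vs non-accepting: {1,2,3,5} | {0,4}.
No further refinement is possible. Final partition (2 blocks): {1,2,3,5} | {0,4}.
4 and 3 end up in different blocks, so they are distinguishable. For instance, the string 'ε' is accepted from only 3.

No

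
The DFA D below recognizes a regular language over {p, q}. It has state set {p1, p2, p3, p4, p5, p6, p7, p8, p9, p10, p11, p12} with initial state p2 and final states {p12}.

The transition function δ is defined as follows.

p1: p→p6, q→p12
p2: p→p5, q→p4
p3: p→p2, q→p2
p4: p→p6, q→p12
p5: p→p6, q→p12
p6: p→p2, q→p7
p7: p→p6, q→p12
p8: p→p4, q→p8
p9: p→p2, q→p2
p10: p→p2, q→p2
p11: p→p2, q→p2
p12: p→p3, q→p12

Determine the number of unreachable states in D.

5

Starting at p2 and following transitions, the reachable set is {p2, p3, p4, p5, p6, p7, p12}. That leaves p1, p8, p9, p10, p11 unreachable — 5 in total.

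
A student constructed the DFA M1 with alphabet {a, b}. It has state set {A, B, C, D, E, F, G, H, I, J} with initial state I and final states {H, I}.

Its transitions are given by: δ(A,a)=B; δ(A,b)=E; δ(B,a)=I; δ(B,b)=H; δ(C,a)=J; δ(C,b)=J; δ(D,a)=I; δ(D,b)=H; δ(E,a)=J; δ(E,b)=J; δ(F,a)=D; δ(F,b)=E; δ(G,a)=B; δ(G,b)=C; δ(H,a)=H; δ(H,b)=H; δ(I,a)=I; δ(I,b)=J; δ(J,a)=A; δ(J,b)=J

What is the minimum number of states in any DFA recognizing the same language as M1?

States {C,D,F,G} cannot be reached from the start state, so discard them.
P0 = {H,I} | {A,B,E,J}.
On input b, block {H,I} splits into {H} and {I}.
Refine {A,B,E,J} on symbol a: members go to different blocks, giving {A,E,J} and {B}.
Refine {A,E,J} on symbol a: members go to different blocks, giving {E,J} and {A}.
Split {E,J} by δ(·,a) → {E} and {J}.
The partition is now stable with 6 blocks: {H} | {E} | {I} | {B} | {A} | {J}.

6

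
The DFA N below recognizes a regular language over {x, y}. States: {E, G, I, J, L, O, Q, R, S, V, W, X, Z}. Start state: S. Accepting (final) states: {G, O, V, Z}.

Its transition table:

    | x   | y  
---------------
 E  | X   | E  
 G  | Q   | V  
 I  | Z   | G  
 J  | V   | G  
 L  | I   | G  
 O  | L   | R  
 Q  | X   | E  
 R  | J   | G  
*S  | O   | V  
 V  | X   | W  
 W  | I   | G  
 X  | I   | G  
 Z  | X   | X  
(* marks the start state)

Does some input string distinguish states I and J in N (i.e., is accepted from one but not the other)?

Initial partition by acceptance: {G,O,V,Z} | {E,I,J,L,Q,R,S,W,X}.
On input y, block {G,O,V,Z} splits into {O,V,Z} and {G}.
Refine {E,I,J,L,Q,R,S,W,X} on symbol x: members go to different blocks, giving {E,L,Q,R,W,X} and {I,J,S}.
On input x, block {E,L,Q,R,W,X} splits into {L,R,W,X} and {E,Q}.
On input y, block {I,J,S} splits into {I,J} and {S}.
The partition is now stable with 6 blocks: {O,V,Z} | {L,R,W,X} | {G} | {I,J} | {E,Q} | {S}.
I and J lie in the same block of the stable partition, so they are equivalent — no string distinguishes them.

No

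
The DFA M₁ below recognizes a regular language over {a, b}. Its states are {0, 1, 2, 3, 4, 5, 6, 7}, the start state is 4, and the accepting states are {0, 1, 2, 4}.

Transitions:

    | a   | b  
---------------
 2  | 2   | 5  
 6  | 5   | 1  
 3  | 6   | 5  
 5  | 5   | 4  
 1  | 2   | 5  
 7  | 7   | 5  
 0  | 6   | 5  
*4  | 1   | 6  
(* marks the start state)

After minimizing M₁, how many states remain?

2

First remove the unreachable states {0,3,7}; 5 states remain.
Initial partition by acceptance: {1,2,4} | {5,6}.
The partition is now stable with 2 blocks: {1,2,4} | {5,6}.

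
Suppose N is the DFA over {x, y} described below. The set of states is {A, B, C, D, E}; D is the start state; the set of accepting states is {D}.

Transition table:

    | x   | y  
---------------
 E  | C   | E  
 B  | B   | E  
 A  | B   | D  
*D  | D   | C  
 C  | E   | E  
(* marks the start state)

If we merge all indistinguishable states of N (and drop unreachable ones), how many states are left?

States {A,B} cannot be reached from the start state, so discard them.
P0 = {D} | {C,E}.
Stable partition: {D} | {C,E} — 2 equivalence classes.

2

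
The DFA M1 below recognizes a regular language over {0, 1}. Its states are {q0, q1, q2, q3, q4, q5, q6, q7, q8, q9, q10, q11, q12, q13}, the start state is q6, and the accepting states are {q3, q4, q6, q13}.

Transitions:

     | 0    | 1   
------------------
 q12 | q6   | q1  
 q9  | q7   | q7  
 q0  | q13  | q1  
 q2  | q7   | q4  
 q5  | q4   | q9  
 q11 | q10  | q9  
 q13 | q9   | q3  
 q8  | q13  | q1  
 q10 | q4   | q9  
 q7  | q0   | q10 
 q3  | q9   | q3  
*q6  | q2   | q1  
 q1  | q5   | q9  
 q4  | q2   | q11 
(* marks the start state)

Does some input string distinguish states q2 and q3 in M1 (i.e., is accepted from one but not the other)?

First remove the unreachable states {q8,q12}; 12 states remain.
Start with accepting vs non-accepting: {q3,q4,q6,q13} | {q0,q1,q2,q5,q7,q9,q10,q11}.
Refine {q3,q4,q6,q13} on symbol 1: members go to different blocks, giving {q3,q13} and {q4,q6}.
Refine {q0,q1,q2,q5,q7,q9,q10,q11} on symbol 0: members go to different blocks, giving {q1,q2,q7,q9,q11} and {q5,q10} and {q0}.
On input 0, block {q1,q2,q7,q9,q11} splits into {q1,q11} and {q2,q9} and {q7}.
Refine {q2,q9} on symbol 1: members go to different blocks, giving {q2} and {q9}.
No further refinement is possible. Final partition (8 blocks): {q3,q13} | {q1,q11} | {q4,q6} | {q5,q10} | {q0} | {q2} | {q7} | {q9}.
q2 and q3 end up in different blocks, so they are distinguishable. For instance, the string 'ε' is accepted from only q3.

Yes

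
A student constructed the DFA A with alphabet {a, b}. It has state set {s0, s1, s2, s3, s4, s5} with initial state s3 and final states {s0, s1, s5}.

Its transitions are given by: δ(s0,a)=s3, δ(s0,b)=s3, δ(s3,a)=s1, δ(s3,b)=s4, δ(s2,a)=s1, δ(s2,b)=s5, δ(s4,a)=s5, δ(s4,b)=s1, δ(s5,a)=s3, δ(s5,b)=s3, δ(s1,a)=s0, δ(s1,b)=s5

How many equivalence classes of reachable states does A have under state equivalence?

4

Reachable states from the start: {s0,s1,s3,s4,s5}. Unreachable: {s2} — drop them.
Initial partition by acceptance: {s0,s1,s5} | {s3,s4}.
Split {s0,s1,s5} by δ(·,a) → {s0,s5} and {s1}.
On input a, block {s3,s4} splits into {s3} and {s4}.
No further refinement is possible. Final partition (4 blocks): {s0,s5} | {s3} | {s1} | {s4}.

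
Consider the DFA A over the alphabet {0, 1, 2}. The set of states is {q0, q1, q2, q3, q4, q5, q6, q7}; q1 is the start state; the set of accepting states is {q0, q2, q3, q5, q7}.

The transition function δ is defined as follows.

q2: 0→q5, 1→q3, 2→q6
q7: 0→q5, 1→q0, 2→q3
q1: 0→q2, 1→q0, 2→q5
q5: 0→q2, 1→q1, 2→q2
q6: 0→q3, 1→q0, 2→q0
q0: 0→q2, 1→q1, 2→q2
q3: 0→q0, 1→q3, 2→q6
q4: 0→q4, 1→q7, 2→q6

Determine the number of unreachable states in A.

BFS from q1 reaches {q0, q1, q2, q3, q5, q6}; the 2 state(s) q4, q7 are never visited.

2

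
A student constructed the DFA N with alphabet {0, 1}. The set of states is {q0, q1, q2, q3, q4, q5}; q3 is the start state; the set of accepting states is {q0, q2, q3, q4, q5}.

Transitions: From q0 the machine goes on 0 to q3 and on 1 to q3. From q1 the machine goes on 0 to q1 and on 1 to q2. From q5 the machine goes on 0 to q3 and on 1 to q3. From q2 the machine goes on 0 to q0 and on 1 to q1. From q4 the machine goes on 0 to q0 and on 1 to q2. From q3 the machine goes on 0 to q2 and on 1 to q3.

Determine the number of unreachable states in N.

2

BFS from q3 reaches {q0, q1, q2, q3}; the 2 state(s) q4, q5 are never visited.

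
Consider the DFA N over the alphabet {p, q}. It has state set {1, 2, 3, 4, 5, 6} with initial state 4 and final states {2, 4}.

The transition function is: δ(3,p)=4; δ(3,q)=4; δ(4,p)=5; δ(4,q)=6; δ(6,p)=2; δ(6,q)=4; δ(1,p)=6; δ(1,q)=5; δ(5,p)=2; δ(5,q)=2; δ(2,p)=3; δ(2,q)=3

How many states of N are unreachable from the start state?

1

BFS from 4 reaches {2, 3, 4, 5, 6}; the 1 state(s) 1 are never visited.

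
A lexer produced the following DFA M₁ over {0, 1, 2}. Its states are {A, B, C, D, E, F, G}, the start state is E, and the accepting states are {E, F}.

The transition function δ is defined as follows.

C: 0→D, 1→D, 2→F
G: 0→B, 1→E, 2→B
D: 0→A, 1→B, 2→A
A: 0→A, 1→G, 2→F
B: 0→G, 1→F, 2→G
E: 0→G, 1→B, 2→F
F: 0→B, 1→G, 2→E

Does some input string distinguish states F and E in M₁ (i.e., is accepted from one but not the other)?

Reachable states from the start: {B,E,F,G}. Unreachable: {A,C,D} — drop them.
Start with accepting vs non-accepting: {E,F} | {B,G}.
The partition is now stable with 2 blocks: {E,F} | {B,G}.
F and E lie in the same block of the stable partition, so they are equivalent — no string distinguishes them.

No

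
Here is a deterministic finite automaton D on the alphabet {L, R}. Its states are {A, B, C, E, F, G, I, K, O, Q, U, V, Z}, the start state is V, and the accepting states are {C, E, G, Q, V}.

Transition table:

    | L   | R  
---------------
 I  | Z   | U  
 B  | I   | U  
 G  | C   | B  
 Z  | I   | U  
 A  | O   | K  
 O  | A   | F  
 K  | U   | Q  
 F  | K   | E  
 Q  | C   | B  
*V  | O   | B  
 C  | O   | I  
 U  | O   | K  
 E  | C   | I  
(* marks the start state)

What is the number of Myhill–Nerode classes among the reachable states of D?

7

Reachable states from the start: {A,B,C,E,F,I,K,O,Q,U,V,Z}. Unreachable: {G} — drop them.
Start with accepting vs non-accepting: {C,E,Q,V} | {A,B,F,I,K,O,U,Z}.
Split {C,E,Q,V} by δ(·,L) → {E,Q} and {C,V}.
Refine {A,B,F,I,K,O,U,Z} on symbol R: members go to different blocks, giving {A,B,I,O,U,Z} and {F,K}.
Split {A,B,I,O,U,Z} by δ(·,R) → {B,I,Z} and {A,O,U}.
On input L, block {F,K} splits into {K} and {F}.
Refine {A,O,U} on symbol R: members go to different blocks, giving {A,U} and {O}.
The partition is now stable with 7 blocks: {E,Q} | {B,I,Z} | {C,V} | {K} | {A,U} | {F} | {O}.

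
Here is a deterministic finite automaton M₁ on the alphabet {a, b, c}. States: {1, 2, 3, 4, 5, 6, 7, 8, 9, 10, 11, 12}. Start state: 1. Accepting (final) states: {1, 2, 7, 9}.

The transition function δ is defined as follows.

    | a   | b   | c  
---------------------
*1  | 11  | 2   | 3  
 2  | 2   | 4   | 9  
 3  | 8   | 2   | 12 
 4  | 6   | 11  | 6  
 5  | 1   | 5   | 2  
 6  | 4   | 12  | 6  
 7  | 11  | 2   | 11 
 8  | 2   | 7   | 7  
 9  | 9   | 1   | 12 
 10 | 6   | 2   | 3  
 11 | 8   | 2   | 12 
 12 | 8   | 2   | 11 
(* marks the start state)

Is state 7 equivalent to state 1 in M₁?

Yes

Reachable states from the start: {1,2,3,4,6,7,8,9,11,12}. Unreachable: {5,10} — drop them.
Start with accepting vs non-accepting: {1,2,7,9} | {3,4,6,8,11,12}.
On input a, block {1,2,7,9} splits into {1,7} and {2,9}.
On input a, block {3,4,6,8,11,12} splits into {3,4,6,11,12} and {8}.
Refine {3,4,6,11,12} on symbol a: members go to different blocks, giving {3,11,12} and {4,6}.
On input b, block {2,9} splits into {2} and {9}.
Stable partition: {1,7} | {3,11,12} | {2} | {8} | {4,6} | {9} — 6 equivalence classes.
7 and 1 lie in the same block of the stable partition, so they are equivalent — no string distinguishes them.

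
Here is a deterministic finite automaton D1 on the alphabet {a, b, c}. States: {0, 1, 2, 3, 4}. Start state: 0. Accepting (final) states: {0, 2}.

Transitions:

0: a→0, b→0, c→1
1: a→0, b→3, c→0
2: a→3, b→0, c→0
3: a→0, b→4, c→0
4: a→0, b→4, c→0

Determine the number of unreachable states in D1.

1

Starting at 0 and following transitions, the reachable set is {0, 1, 3, 4}. That leaves 2 unreachable — 1 in total.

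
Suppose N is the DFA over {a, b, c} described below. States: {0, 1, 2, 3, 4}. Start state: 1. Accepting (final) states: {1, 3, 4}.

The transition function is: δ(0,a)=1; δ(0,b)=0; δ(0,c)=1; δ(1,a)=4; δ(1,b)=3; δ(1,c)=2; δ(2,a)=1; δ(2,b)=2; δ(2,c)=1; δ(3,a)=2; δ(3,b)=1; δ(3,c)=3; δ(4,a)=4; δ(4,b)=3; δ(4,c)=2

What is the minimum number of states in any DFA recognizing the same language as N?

3

States {0} cannot be reached from the start state, so discard them.
Initial partition by acceptance: {1,3,4} | {2}.
Refine {1,3,4} on symbol a: members go to different blocks, giving {1,4} and {3}.
Stable partition: {1,4} | {2} | {3} — 3 equivalence classes.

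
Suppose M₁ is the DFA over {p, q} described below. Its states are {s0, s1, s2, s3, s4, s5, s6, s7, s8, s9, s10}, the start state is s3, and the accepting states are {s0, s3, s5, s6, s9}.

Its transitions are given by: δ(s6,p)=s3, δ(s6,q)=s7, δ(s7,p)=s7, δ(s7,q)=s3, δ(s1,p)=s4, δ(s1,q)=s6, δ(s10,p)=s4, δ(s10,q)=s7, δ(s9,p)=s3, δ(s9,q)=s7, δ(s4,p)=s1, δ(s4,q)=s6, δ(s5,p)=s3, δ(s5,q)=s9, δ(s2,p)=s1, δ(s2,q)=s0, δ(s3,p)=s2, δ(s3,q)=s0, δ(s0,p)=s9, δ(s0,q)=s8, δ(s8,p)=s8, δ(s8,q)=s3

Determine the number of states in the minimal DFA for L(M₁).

States {s5,s10} cannot be reached from the start state, so discard them.
P0 = {s0,s3,s6,s9} | {s1,s2,s4,s7,s8}.
Split {s0,s3,s6,s9} by δ(·,p) → {s0,s6,s9} and {s3}.
Refine {s0,s6,s9} on symbol p: members go to different blocks, giving {s6,s9} and {s0}.
Refine {s1,s2,s4,s7,s8} on symbol q: members go to different blocks, giving {s1,s4} and {s7,s8} and {s2}.
Stable partition: {s6,s9} | {s1,s4} | {s3} | {s0} | {s7,s8} | {s2} — 6 equivalence classes.

6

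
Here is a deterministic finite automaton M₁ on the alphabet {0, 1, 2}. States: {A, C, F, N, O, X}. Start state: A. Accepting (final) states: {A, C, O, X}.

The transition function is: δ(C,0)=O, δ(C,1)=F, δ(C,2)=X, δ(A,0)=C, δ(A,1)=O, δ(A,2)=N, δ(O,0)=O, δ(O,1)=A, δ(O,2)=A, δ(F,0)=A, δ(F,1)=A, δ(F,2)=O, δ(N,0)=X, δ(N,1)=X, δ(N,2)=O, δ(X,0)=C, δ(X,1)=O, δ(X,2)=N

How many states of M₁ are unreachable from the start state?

0

Every one of the 6 states is reachable from A.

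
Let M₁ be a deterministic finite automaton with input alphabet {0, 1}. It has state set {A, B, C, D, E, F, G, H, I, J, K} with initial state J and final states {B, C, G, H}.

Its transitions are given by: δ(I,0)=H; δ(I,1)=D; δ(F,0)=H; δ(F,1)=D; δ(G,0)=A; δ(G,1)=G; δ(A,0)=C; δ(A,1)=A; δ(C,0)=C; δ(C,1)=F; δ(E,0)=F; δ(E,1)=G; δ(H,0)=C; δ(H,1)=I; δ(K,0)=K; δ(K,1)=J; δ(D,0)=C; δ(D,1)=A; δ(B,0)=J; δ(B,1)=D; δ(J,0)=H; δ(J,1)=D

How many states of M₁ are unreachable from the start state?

4

BFS from J reaches {A, C, D, F, H, I, J}; the 4 state(s) B, E, G, K are never visited.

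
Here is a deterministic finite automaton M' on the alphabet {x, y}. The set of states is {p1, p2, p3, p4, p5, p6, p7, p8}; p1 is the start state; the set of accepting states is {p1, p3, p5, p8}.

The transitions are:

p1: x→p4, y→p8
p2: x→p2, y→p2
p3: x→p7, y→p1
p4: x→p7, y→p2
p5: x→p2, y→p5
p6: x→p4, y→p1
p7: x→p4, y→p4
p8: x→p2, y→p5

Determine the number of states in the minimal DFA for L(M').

2

States {p3,p6} cannot be reached from the start state, so discard them.
Initial partition by acceptance: {p1,p5,p8} | {p2,p4,p7}.
Stable partition: {p1,p5,p8} | {p2,p4,p7} — 2 equivalence classes.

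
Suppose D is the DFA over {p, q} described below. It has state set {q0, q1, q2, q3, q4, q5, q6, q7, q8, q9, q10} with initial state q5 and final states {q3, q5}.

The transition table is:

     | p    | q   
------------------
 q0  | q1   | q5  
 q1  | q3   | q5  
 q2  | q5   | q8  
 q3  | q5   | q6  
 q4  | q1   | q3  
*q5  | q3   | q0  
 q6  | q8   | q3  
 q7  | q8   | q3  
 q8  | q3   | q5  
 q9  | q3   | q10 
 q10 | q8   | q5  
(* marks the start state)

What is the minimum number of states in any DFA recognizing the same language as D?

First remove the unreachable states {q2,q4,q7,q9,q10}; 6 states remain.
Start with accepting vs non-accepting: {q3,q5} | {q0,q1,q6,q8}.
On input p, block {q0,q1,q6,q8} splits into {q0,q6} and {q1,q8}.
The partition is now stable with 3 blocks: {q3,q5} | {q0,q6} | {q1,q8}.

3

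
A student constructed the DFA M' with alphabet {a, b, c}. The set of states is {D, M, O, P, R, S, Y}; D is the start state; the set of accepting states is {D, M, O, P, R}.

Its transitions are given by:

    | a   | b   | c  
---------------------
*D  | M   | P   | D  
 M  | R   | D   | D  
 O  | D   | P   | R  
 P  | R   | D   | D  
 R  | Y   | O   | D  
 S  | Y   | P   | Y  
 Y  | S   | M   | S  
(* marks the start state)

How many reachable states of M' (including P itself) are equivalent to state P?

2

All states are reachable from the start state.
Initial partition by acceptance: {D,M,O,P,R} | {S,Y}.
Refine {D,M,O,P,R} on symbol a: members go to different blocks, giving {D,M,O,P} and {R}.
On input a, block {D,M,O,P} splits into {D,O} and {M,P}.
Split {D,O} by δ(·,a) → {O} and {D}.
Stable partition: {O} | {S,Y} | {R} | {M,P} | {D} — 5 equivalence classes.
The equivalence class containing P is {M,P}, of size 2.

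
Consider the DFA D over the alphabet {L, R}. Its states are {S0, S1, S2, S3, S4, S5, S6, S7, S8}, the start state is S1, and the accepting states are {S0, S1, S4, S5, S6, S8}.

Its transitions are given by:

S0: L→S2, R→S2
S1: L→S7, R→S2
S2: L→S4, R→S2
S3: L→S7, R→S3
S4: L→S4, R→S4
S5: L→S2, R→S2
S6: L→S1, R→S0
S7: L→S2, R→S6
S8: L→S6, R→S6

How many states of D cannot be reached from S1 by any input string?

3

Starting at S1 and following transitions, the reachable set is {S0, S1, S2, S4, S6, S7}. That leaves S3, S5, S8 unreachable — 3 in total.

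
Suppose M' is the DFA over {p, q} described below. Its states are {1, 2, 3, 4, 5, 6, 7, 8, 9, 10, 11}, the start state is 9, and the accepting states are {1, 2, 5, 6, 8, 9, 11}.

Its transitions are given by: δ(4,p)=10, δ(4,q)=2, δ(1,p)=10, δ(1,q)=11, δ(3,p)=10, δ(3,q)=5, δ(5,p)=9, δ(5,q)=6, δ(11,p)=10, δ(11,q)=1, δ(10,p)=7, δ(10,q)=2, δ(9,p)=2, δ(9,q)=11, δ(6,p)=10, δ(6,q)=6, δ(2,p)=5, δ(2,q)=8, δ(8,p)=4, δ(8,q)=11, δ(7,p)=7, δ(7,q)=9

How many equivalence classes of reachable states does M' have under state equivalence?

States {3} cannot be reached from the start state, so discard them.
Initial partition by acceptance: {1,2,5,6,8,9,11} | {4,7,10}.
On input p, block {1,2,5,6,8,9,11} splits into {1,6,8,11} and {2,5,9}.
The partition is now stable with 3 blocks: {1,6,8,11} | {4,7,10} | {2,5,9}.

3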